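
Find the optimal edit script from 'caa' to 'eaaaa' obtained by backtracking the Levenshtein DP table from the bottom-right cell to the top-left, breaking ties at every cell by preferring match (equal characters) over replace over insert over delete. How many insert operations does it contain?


Edit distance = 3. Backtracking from cell (3, 5) with preference match > replace > insert > delete,
then listing the resulting alignment 'caa' -> 'eaaaa' left to right:
  Step 1: insert 'e' [insertion #1]
  Step 2: insert 'a' [insertion #2]
  Step 3: replace c->a
  Step 4: keep 'a'
  Step 5: keep 'a'
Total insertions: 2

2


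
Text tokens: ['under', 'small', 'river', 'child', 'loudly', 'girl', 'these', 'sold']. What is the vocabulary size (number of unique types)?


Listing all tokens and tracking unique types:
  Token 1: 'under' -> NEW (unique so far: 1)
  Token 2: 'small' -> NEW (unique so far: 2)
  Token 3: 'river' -> NEW (unique so far: 3)
  Token 4: 'child' -> NEW (unique so far: 4)
  Token 5: 'loudly' -> NEW (unique so far: 5)
  Token 6: 'girl' -> NEW (unique so far: 6)
  Token 7: 'these' -> NEW (unique so far: 7)
  Token 8: 'sold' -> NEW (unique so far: 8)
Unique types: ('child', 'girl', 'loudly', 'river', 'small', 'sold', 'these', 'under')
Vocabulary size: 8

8


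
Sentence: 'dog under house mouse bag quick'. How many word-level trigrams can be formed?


Word trigrams from [6] words:
  Trigram 1: (dog under house)
  Trigram 2: (under house mouse)
  Trigram 3: (house mouse bag)
  Trigram 4: (mouse bag quick)
Total word trigrams: 6 - 2 = 4

4


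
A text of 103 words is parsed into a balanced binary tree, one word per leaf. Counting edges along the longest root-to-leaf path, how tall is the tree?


In a balanced binary tree with n leaves the deepest leaf is ceil(log2(n)) edges below the root.
log2(103) = 6.6865
ceil(6.6865) = 7
height (edges) = 7

7


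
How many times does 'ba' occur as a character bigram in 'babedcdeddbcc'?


Scanning 'babedcdeddbcc' for bigram 'ba':
  Position 0: 'ba' -> MATCH
  Position 1: 'ab' -> no
  Position 2: 'be' -> no
  Position 3: 'ed' -> no
  Position 4: 'dc' -> no
  Position 5: 'cd' -> no
  Position 6: 'de' -> no
  Position 7: 'ed' -> no
  Position 8: 'dd' -> no
  Position 9: 'db' -> no
  Position 10: 'bc' -> no
  Position 11: 'cc' -> no
Total matches: 1

1


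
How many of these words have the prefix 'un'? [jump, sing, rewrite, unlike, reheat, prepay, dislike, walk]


Checking each word for prefix 'un':
  'jump' -> no (count: 0)
  'sing' -> no (count: 0)
  'rewrite' -> no (count: 0)
  'unlike' -> YES, starts with 'un' (count: 1)
  'reheat' -> no (count: 1)
  'prepay' -> no (count: 1)
  'dislike' -> no (count: 1)
  'walk' -> no (count: 1)
Total with prefix 'un': 1

1


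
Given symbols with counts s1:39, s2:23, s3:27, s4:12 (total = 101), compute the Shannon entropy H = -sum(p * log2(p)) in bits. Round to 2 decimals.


Computing entropy H = -sum(p_i * log2(p_i)):
  s1: p = 39/101 = 0.3861, -p*log2(p) = 0.5301
  s2: p = 23/101 = 0.2277, -p*log2(p) = 0.4861
  s3: p = 27/101 = 0.2673, -p*log2(p) = 0.5088
  s4: p = 12/101 = 0.1188, -p*log2(p) = 0.3651
H = sum of terms = 1.8901
Rounded to 2 decimals: 1.89

1.89


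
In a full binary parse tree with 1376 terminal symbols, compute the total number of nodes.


Leaf nodes (terminals): 1376
Internal nodes = n - 1 = 1376 - 1 = 1375
Total = leaves + internal = 1376 + 1375 = 2751

2751


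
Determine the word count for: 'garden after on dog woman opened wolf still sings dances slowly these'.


Counting words by splitting on spaces:
  Word 1: 'garden'
  Word 2: 'after'
  Word 3: 'on'
  Word 4: 'dog'
  Word 5: 'woman'
  Word 6: 'opened'
  Word 7: 'wolf'
  Word 8: 'still'
  Word 9: 'sings'
  Word 10: 'dances'
  Word 11: 'slowly'
  Word 12: 'these'
Total words: 12

12


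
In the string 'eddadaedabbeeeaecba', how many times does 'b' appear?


Scanning 'eddadaedabbeeeaecba' for 'b':
  Position 9: 'b' -> MATCH (count: 1)
  Position 10: 'b' -> MATCH (count: 2)
  Position 17: 'b' -> MATCH (count: 3)
Total occurrences of 'b': 3

3


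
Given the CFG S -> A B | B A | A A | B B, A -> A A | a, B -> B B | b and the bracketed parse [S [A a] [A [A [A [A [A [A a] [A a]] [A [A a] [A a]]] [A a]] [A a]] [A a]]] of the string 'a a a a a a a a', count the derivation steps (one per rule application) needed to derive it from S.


Every bracketed nonterminal node [X ...] in the tree is produced by exactly one rule application.
Reading the tree off as a leftmost derivation:
  Step 1: S  =>  A A   (applied S -> A A)
  Step 2: A A  =>  a A   (applied A -> a)
  Step 3: a A  =>  a A A   (applied A -> A A)
  Step 4: a A A  =>  a A A A   (applied A -> A A)
  Step 5: a A A A  =>  a A A A A   (applied A -> A A)
  Step 6: a A A A A  =>  a A A A A A   (applied A -> A A)
  Step 7: a A A A A A  =>  a A A A A A A   (applied A -> A A)
  Step 8: a A A A A A A  =>  a a A A A A A   (applied A -> a)
  Step 9: a a A A A A A  =>  a a a A A A A   (applied A -> a)
  Step 10: a a a A A A A  =>  a a a A A A A A   (applied A -> A A)
  Step 11: a a a A A A A A  =>  a a a a A A A A   (applied A -> a)
  Step 12: a a a a A A A A  =>  a a a a a A A A   (applied A -> a)
  Step 13: a a a a a A A A  =>  a a a a a a A A   (applied A -> a)
  Step 14: a a a a a a A A  =>  a a a a a a a A   (applied A -> a)
  Step 15: a a a a a a a A  =>  a a a a a a a a   (applied A -> a)
Final yield: a a a a a a a a
Total rewrite steps: 15

15


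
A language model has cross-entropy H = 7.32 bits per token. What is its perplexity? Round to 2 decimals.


Perplexity formula: PP = 2^H
H = 7.32
PP = 2^7.32
Decompose: 2^7.32 = 2^7 * 2^0.32
2^7 = 128, 2^0.32 ~ 1.2483305
PP ~ 128 * 1.2483305 = 159.7863040
Rounded to 2 decimals: 159.79

159.79


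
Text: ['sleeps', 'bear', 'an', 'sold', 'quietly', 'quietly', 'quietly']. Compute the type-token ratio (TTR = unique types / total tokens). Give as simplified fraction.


Tokens: 7
Unique types: ('an', 'bear', 'quietly', 'sleeps', 'sold') = 5
TTR = 5/7
Already in lowest terms.

5/7


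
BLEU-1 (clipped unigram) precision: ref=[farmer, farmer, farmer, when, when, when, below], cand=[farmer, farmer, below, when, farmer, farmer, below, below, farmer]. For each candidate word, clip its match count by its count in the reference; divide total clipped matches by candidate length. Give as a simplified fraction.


Reference word counts: {'below': 1, 'farmer': 3, 'when': 3}
Checking each candidate word (with clipping):
  'farmer' -> in reference (ref count 3, used 1/3) -> match (matches: 1)
  'farmer' -> in reference (ref count 3, used 2/3) -> match (matches: 2)
  'below' -> in reference (ref count 1, used 1/1) -> match (matches: 3)
  'when' -> in reference (ref count 3, used 1/3) -> match (matches: 4)
  'farmer' -> in reference (ref count 3, used 3/3) -> match (matches: 5)
  'farmer' -> ref count 3 already used up (3/3) -> clipped, no match (matches: 5)
  'below' -> ref count 1 already used up (1/1) -> clipped, no match (matches: 5)
  'below' -> ref count 1 already used up (1/1) -> clipped, no match (matches: 5)
  'farmer' -> ref count 3 already used up (3/3) -> clipped, no match (matches: 5)
Clipped matches: 5, Candidate length: 9
Precision = 5/9

5/9


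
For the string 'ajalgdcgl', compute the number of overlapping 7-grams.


String 'ajalgdcgl' has length L = 9.
Number of overlapping n-grams = L - n + 1
Substituting: 9 - 7 + 1 = 3

3


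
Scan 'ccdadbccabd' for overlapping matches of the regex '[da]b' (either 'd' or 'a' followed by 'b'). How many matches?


Pattern: [da]b means either 'd' or 'a' followed by 'b'.
Scanning 'ccdadbccabd' position-by-position:
  Pos 0: window 'cc' -> no
  Pos 1: window 'cd' -> no
  Pos 2: window 'da' -> no
  Pos 3: window 'ad' -> no
  Pos 4: window 'db' -> MATCH
  Pos 5: window 'bc' -> no
  Pos 6: window 'cc' -> no
  Pos 7: window 'ca' -> no
  Pos 8: window 'ab' -> MATCH
  Pos 9: window 'bd' -> no
  Pos 10: window 'd' -> no
Total matches: 2

2


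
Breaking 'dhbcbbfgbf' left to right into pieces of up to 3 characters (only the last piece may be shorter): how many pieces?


'dhbcbbfgbf' has 10 characters.
Chunking with max size 3:
  Chunk 1: 'dhb' (positions 0-2)
  Chunk 2: 'cbb' (positions 3-5)
  Chunk 3: 'fgb' (positions 6-8)
  Chunk 4: 'f' (positions 9-9)
Total chunks: ceil(10 / 3) = 4

4


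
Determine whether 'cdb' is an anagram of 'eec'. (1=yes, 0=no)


Sort characters of 'cdb': 'bcd'
Sort characters of 'eec': 'cee'
Sorted forms differ -> they are NOT anagrams
Result: 0

0


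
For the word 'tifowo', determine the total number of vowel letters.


Scanning each character of 'tifowo':
  Position 1: 't' -> consonant (running count: 0)
  Position 2: 'i' -> vowel (running count: 1)
  Position 3: 'f' -> consonant (running count: 1)
  Position 4: 'o' -> vowel (running count: 2)
  Position 5: 'w' -> consonant (running count: 2)
  Position 6: 'o' -> vowel (running count: 3)
Total vowels: 3

3


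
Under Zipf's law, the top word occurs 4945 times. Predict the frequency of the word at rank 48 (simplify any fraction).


Zipf's law: freq(rank) = f1 / rank
f1 = 4945, rank = 48
freq = 4945 / 48
GCD(4945, 48) = 1
Simplified: 4945/48

4945/48


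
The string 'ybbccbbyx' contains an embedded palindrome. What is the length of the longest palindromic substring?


Scanning 'ybbccbbyx' for palindromic substrings.
Substring at positions 0-7: 'ybbccbby'.
Check: reverse('ybbccbby') = 'ybbccbby' -> palindrome confirmed.
Neighbouring characters ('-' / 'x') break symmetry, so it cannot extend further.
No longer palindromic substring exists; longest length = 8

8


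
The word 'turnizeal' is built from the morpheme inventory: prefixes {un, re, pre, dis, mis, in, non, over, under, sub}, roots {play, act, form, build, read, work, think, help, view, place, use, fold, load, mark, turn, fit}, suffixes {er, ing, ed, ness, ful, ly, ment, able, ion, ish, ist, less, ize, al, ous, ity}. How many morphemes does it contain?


Segmenting 'turnizeal' against the inventory:
  'turn' -> root (morpheme 1)
  'ize' -> suffix (morpheme 2)
  'al' -> suffix (morpheme 3)
Total morphemes: 3

3


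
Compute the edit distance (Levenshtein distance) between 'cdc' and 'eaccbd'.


Building DP table for s1='cdc' (len 3) and s2='eaccbd' (len 6):
       e  a  c  c  b  d
    0  1  2  3  4  5  6
  c 1  1  2  2  3  4  5
  d 2  2  2  3  3  4  4
  c 3  3  3  2  3  4  5
Edit distance = dp[3][6] = 5

5


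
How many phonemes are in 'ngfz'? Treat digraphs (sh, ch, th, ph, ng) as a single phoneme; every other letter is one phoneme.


Parsing 'ngfz' greedily, digraphs first:
  'ng' -> digraph (1 consonant phoneme) (phonemes so far: 1)
  'f' -> consonant phoneme (phonemes so far: 2)
  'z' -> consonant phoneme (phonemes so far: 3)
Total phonemes: 3

3


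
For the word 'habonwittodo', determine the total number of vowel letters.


Scanning each character of 'habonwittodo':
  Position 1: 'h' -> consonant (running count: 0)
  Position 2: 'a' -> vowel (running count: 1)
  Position 3: 'b' -> consonant (running count: 1)
  Position 4: 'o' -> vowel (running count: 2)
  Position 5: 'n' -> consonant (running count: 2)
  Position 6: 'w' -> consonant (running count: 2)
  Position 7: 'i' -> vowel (running count: 3)
  Position 8: 't' -> consonant (running count: 3)
  Position 9: 't' -> consonant (running count: 3)
  Position 10: 'o' -> vowel (running count: 4)
  Position 11: 'd' -> consonant (running count: 4)
  Position 12: 'o' -> vowel (running count: 5)
Total vowels: 5

5


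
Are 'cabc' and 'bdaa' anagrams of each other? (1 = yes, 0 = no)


Sort characters of 'cabc': 'abcc'
Sort characters of 'bdaa': 'aabd'
Sorted forms differ -> they are NOT anagrams
Result: 0

0


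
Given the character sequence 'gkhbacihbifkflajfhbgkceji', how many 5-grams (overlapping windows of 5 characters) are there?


String 'gkhbacihbifkflajfhbgkceji' has length L = 25.
Number of overlapping n-grams = L - n + 1
Substituting: 25 - 5 + 1 = 21

21


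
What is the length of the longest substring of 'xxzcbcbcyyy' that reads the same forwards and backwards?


Scanning 'xxzcbcbcyyy' for palindromic substrings.
Substring at positions 3-7: 'cbcbc'.
Check: reverse('cbcbc') = 'cbcbc' -> palindrome confirmed.
Neighbouring characters ('z' / 'y') break symmetry, so it cannot extend further.
No longer palindromic substring exists; longest length = 5

5


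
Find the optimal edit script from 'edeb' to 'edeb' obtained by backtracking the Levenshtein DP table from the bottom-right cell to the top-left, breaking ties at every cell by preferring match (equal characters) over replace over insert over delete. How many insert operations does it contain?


Edit distance = 0. Backtracking from cell (4, 4) with preference match > replace > insert > delete,
then listing the resulting alignment 'edeb' -> 'edeb' left to right:
  Step 1: keep 'e'
  Step 2: keep 'd'
  Step 3: keep 'e'
  Step 4: keep 'b'
Total insertions: 0

0


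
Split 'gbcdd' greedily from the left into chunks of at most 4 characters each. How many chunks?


'gbcdd' has 5 characters.
Chunking with max size 4:
  Chunk 1: 'gbcd' (positions 0-3)
  Chunk 2: 'd' (positions 4-4)
Total chunks: ceil(5 / 4) = 2

2


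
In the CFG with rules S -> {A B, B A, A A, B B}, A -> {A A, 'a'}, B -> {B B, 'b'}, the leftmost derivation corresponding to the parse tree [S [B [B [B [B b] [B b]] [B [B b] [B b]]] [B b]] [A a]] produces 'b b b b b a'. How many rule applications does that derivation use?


Every bracketed nonterminal node [X ...] in the tree is produced by exactly one rule application.
Reading the tree off as a leftmost derivation:
  Step 1: S  =>  B A   (applied S -> B A)
  Step 2: B A  =>  B B A   (applied B -> B B)
  Step 3: B B A  =>  B B B A   (applied B -> B B)
  Step 4: B B B A  =>  B B B B A   (applied B -> B B)
  Step 5: B B B B A  =>  b B B B A   (applied B -> b)
  Step 6: b B B B A  =>  b b B B A   (applied B -> b)
  Step 7: b b B B A  =>  b b B B B A   (applied B -> B B)
  Step 8: b b B B B A  =>  b b b B B A   (applied B -> b)
  Step 9: b b b B B A  =>  b b b b B A   (applied B -> b)
  Step 10: b b b b B A  =>  b b b b b A   (applied B -> b)
  Step 11: b b b b b A  =>  b b b b b a   (applied A -> a)
Final yield: b b b b b a
Total rewrite steps: 11

11


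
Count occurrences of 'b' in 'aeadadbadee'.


Scanning 'aeadadbadee' for 'b':
  Position 6: 'b' -> MATCH (count: 1)
Total occurrences of 'b': 1

1


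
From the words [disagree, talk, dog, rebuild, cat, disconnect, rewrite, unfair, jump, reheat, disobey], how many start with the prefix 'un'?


Checking each word for prefix 'un':
  'disagree' -> no (count: 0)
  'talk' -> no (count: 0)
  'dog' -> no (count: 0)
  'rebuild' -> no (count: 0)
  'cat' -> no (count: 0)
  'disconnect' -> no (count: 0)
  'rewrite' -> no (count: 0)
  'unfair' -> YES, starts with 'un' (count: 1)
  'jump' -> no (count: 1)
  'reheat' -> no (count: 1)
  'disobey' -> no (count: 1)
Total with prefix 'un': 1

1


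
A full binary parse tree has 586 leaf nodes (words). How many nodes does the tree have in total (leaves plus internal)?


Leaf nodes (terminals): 586
Internal nodes = n - 1 = 586 - 1 = 585
Total = leaves + internal = 586 + 585 = 1171

1171


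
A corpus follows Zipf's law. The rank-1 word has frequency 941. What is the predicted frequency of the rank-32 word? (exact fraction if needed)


Zipf's law: freq(rank) = f1 / rank
f1 = 941, rank = 32
freq = 941 / 32
GCD(941, 32) = 1
Simplified: 941/32

941/32


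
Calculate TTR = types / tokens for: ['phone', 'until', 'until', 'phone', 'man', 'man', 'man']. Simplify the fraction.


Tokens: 7
Unique types: ('man', 'phone', 'until') = 3
TTR = 3/7
Already in lowest terms.

3/7


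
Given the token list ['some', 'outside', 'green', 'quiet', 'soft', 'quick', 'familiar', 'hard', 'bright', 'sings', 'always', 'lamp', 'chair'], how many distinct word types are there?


Listing all tokens and tracking unique types:
  Token 1: 'some' -> NEW (unique so far: 1)
  Token 2: 'outside' -> NEW (unique so far: 2)
  Token 3: 'green' -> NEW (unique so far: 3)
  Token 4: 'quiet' -> NEW (unique so far: 4)
  Token 5: 'soft' -> NEW (unique so far: 5)
  Token 6: 'quick' -> NEW (unique so far: 6)
  Token 7: 'familiar' -> NEW (unique so far: 7)
  Token 8: 'hard' -> NEW (unique so far: 8)
  Token 9: 'bright' -> NEW (unique so far: 9)
  Token 10: 'sings' -> NEW (unique so far: 10)
  Token 11: 'always' -> NEW (unique so far: 11)
  Token 12: 'lamp' -> NEW (unique so far: 12)
  Token 13: 'chair' -> NEW (unique so far: 13)
Unique types: ('always', 'bright', 'chair', 'familiar', 'green', 'hard', 'lamp', 'outside', 'quick', 'quiet', 'sings', 'soft', 'some')
Vocabulary size: 13

13


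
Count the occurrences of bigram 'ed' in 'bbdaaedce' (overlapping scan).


Scanning 'bbdaaedce' for bigram 'ed':
  Position 0: 'bb' -> no
  Position 1: 'bd' -> no
  Position 2: 'da' -> no
  Position 3: 'aa' -> no
  Position 4: 'ae' -> no
  Position 5: 'ed' -> MATCH
  Position 6: 'dc' -> no
  Position 7: 'ce' -> no
Total matches: 1

1


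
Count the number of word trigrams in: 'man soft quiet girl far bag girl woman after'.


Word trigrams from [9] words:
  Trigram 1: (man soft quiet)
  Trigram 2: (soft quiet girl)
  Trigram 3: (quiet girl far)
  Trigram 4: (girl far bag)
  Trigram 5: (far bag girl)
  Trigram 6: (bag girl woman)
  Trigram 7: (girl woman after)
Total word trigrams: 9 - 2 = 7

7


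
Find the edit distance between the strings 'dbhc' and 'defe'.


Building DP table for s1='dbhc' (len 4) and s2='defe' (len 4):
       d  e  f  e
    0  1  2  3  4
  d 1  0  1  2  3
  b 2  1  1  2  3
  h 3  2  2  2  3
  c 4  3  3  3  3
Edit distance = dp[4][4] = 3

3


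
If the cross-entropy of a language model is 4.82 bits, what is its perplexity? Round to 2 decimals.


Perplexity formula: PP = 2^H
H = 4.82
PP = 2^4.82
Decompose: 2^4.82 = 2^4 * 2^0.82
2^4 = 16, 2^0.82 ~ 1.7654060
PP ~ 16 * 1.7654060 = 28.2464960
Rounded to 2 decimals: 28.25

28.25


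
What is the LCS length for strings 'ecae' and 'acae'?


DP table for LCS of 'ecae' and 'acae':
       a  c  a  e
    0  0  0  0  0
  e 0  0  0  0  1
  c 0  0  1  1  1
  a 0  1  1  2  2
  e 0  1  1  2  3
LCS: 'cae'
LCS length = 3

3


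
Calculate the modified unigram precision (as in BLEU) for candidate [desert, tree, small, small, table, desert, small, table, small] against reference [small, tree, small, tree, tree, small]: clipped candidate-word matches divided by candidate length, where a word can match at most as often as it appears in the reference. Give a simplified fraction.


Reference word counts: {'small': 3, 'tree': 3}
Checking each candidate word (with clipping):
  'desert' -> not in reference -> no match (matches: 0)
  'tree' -> in reference (ref count 3, used 1/3) -> match (matches: 1)
  'small' -> in reference (ref count 3, used 1/3) -> match (matches: 2)
  'small' -> in reference (ref count 3, used 2/3) -> match (matches: 3)
  'table' -> not in reference -> no match (matches: 3)
  'desert' -> not in reference -> no match (matches: 3)
  'small' -> in reference (ref count 3, used 3/3) -> match (matches: 4)
  'table' -> not in reference -> no match (matches: 4)
  'small' -> ref count 3 already used up (3/3) -> clipped, no match (matches: 4)
Clipped matches: 4, Candidate length: 9
Precision = 4/9

4/9


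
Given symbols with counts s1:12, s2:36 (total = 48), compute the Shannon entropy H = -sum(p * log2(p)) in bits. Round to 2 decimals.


Computing entropy H = -sum(p_i * log2(p_i)):
  s1: p = 12/48 = 0.2500, -p*log2(p) = 0.5000
  s2: p = 36/48 = 0.7500, -p*log2(p) = 0.3113
H = sum of terms = 0.8113
Rounded to 2 decimals: 0.81

0.81


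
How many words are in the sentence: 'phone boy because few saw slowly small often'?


Counting words by splitting on spaces:
  Word 1: 'phone'
  Word 2: 'boy'
  Word 3: 'because'
  Word 4: 'few'
  Word 5: 'saw'
  Word 6: 'slowly'
  Word 7: 'small'
  Word 8: 'often'
Total words: 8

8


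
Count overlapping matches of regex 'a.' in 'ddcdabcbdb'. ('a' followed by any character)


Pattern: a. means 'a' followed by any character.
Scanning 'ddcdabcbdb' position-by-position:
  Pos 0: window 'dd' -> no
  Pos 1: window 'dc' -> no
  Pos 2: window 'cd' -> no
  Pos 3: window 'da' -> no
  Pos 4: window 'ab' -> MATCH
  Pos 5: window 'bc' -> no
  Pos 6: window 'cb' -> no
  Pos 7: window 'bd' -> no
  Pos 8: window 'db' -> no
  Pos 9: window 'b' -> no
Total matches: 1

1


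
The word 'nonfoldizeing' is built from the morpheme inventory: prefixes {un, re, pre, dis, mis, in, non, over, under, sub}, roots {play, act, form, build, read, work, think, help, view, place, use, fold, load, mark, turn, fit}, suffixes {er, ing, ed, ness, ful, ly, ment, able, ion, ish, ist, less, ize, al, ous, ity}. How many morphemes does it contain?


Segmenting 'nonfoldizeing' against the inventory:
  'non' -> prefix (morpheme 1)
  'fold' -> root (morpheme 2)
  'ize' -> suffix (morpheme 3)
  'ing' -> suffix (morpheme 4)
Total morphemes: 4

4


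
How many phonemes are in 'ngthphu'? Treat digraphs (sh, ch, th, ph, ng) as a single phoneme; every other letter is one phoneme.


Parsing 'ngthphu' greedily, digraphs first:
  'ng' -> digraph (1 consonant phoneme) (phonemes so far: 1)
  'th' -> digraph (1 consonant phoneme) (phonemes so far: 2)
  'ph' -> digraph (1 consonant phoneme) (phonemes so far: 3)
  'u' -> vowel phoneme (phonemes so far: 4)
Total phonemes: 4

4


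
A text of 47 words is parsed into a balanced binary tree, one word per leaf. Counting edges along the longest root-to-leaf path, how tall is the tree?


In a balanced binary tree with n leaves the deepest leaf is ceil(log2(n)) edges below the root.
log2(47) = 5.5546
ceil(5.5546) = 6
height (edges) = 6

6


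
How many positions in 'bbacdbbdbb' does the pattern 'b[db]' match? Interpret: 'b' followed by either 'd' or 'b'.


Pattern: b[db] means 'b' followed by either 'd' or 'b'.
Scanning 'bbacdbbdbb' position-by-position:
  Pos 0: window 'bb' -> MATCH
  Pos 1: window 'ba' -> no
  Pos 2: window 'ac' -> no
  Pos 3: window 'cd' -> no
  Pos 4: window 'db' -> no
  Pos 5: window 'bb' -> MATCH
  Pos 6: window 'bd' -> MATCH
  Pos 7: window 'db' -> no
  Pos 8: window 'bb' -> MATCH
  Pos 9: window 'b' -> no
Total matches: 4

4


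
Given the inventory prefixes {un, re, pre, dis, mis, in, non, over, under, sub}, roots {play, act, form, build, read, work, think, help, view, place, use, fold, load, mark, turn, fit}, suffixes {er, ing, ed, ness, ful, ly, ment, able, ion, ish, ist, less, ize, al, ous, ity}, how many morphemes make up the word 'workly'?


Segmenting 'workly' against the inventory:
  'work' -> root (morpheme 1)
  'ly' -> suffix (morpheme 2)
Total morphemes: 2

2


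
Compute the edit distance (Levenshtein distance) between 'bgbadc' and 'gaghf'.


Building DP table for s1='bgbadc' (len 6) and s2='gaghf' (len 5):
       g  a  g  h  f
    0  1  2  3  4  5
  b 1  1  2  3  4  5
  g 2  1  2  2  3  4
  b 3  2  2  3  3  4
  a 4  3  2  3  4  4
  d 5  4  3  3  4  5
  c 6  5  4  4  4  5
Edit distance = dp[6][5] = 5

5


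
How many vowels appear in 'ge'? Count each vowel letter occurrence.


Scanning each character of 'ge':
  Position 1: 'g' -> consonant (running count: 0)
  Position 2: 'e' -> vowel (running count: 1)
Total vowels: 1

1


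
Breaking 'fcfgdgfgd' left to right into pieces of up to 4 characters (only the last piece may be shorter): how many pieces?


'fcfgdgfgd' has 9 characters.
Chunking with max size 4:
  Chunk 1: 'fcfg' (positions 0-3)
  Chunk 2: 'dgfg' (positions 4-7)
  Chunk 3: 'd' (positions 8-8)
Total chunks: ceil(9 / 4) = 3

3


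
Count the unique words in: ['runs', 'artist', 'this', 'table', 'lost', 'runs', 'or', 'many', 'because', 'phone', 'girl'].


Listing all tokens and tracking unique types:
  Token 1: 'runs' -> NEW (unique so far: 1)
  Token 2: 'artist' -> NEW (unique so far: 2)
  Token 3: 'this' -> NEW (unique so far: 3)
  Token 4: 'table' -> NEW (unique so far: 4)
  Token 5: 'lost' -> NEW (unique so far: 5)
  Token 6: 'runs' -> duplicate (unique so far: 5)
  Token 7: 'or' -> NEW (unique so far: 6)
  Token 8: 'many' -> NEW (unique so far: 7)
  Token 9: 'because' -> NEW (unique so far: 8)
  Token 10: 'phone' -> NEW (unique so far: 9)
  Token 11: 'girl' -> NEW (unique so far: 10)
Unique types: ('artist', 'because', 'girl', 'lost', 'many', 'or', 'phone', 'runs', 'table', 'this')
Vocabulary size: 10

10


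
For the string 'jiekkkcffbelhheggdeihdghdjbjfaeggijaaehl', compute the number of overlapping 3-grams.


String 'jiekkkcffbelhheggdeihdghdjbjfaeggijaaehl' has length L = 40.
Number of overlapping n-grams = L - n + 1
Substituting: 40 - 3 + 1 = 38

38


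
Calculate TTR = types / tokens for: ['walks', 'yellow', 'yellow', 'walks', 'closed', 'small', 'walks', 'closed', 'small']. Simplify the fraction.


Tokens: 9
Unique types: ('closed', 'small', 'walks', 'yellow') = 4
TTR = 4/9
Already in lowest terms.

4/9


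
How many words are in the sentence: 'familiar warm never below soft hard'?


Counting words by splitting on spaces:
  Word 1: 'familiar'
  Word 2: 'warm'
  Word 3: 'never'
  Word 4: 'below'
  Word 5: 'soft'
  Word 6: 'hard'
Total words: 6

6


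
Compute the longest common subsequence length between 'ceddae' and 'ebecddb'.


DP table for LCS of 'ceddae' and 'ebecddb':
       e  b  e  c  d  d  b
    0  0  0  0  0  0  0  0
  c 0  0  0  0  1  1  1  1
  e 0  1  1  1  1  1  1  1
  d 0  1  1  1  1  2  2  2
  d 0  1  1  1  1  2  3  3
  a 0  1  1  1  1  2  3  3
  e 0  1  1  2  2  2  3  3
LCS: 'cdd'
LCS length = 3

3


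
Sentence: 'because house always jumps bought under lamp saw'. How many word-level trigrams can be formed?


Word trigrams from [8] words:
  Trigram 1: (because house always)
  Trigram 2: (house always jumps)
  Trigram 3: (always jumps bought)
  Trigram 4: (jumps bought under)
  Trigram 5: (bought under lamp)
  Trigram 6: (under lamp saw)
Total word trigrams: 8 - 2 = 6

6


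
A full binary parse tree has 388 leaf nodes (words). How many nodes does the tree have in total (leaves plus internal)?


Leaf nodes (terminals): 388
Internal nodes = n - 1 = 388 - 1 = 387
Total = leaves + internal = 388 + 387 = 775

775


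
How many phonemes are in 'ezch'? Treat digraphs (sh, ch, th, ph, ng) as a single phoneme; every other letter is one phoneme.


Parsing 'ezch' greedily, digraphs first:
  'e' -> vowel phoneme (phonemes so far: 1)
  'z' -> consonant phoneme (phonemes so far: 2)
  'ch' -> digraph (1 consonant phoneme) (phonemes so far: 3)
Total phonemes: 3

3


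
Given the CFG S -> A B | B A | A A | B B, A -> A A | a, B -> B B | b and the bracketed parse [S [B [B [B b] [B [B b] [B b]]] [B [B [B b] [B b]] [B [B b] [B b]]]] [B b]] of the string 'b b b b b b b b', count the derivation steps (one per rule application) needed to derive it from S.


Every bracketed nonterminal node [X ...] in the tree is produced by exactly one rule application.
Reading the tree off as a leftmost derivation:
  Step 1: S  =>  B B   (applied S -> B B)
  Step 2: B B  =>  B B B   (applied B -> B B)
  Step 3: B B B  =>  B B B B   (applied B -> B B)
  Step 4: B B B B  =>  b B B B   (applied B -> b)
  Step 5: b B B B  =>  b B B B B   (applied B -> B B)
  Step 6: b B B B B  =>  b b B B B   (applied B -> b)
  Step 7: b b B B B  =>  b b b B B   (applied B -> b)
  Step 8: b b b B B  =>  b b b B B B   (applied B -> B B)
  Step 9: b b b B B B  =>  b b b B B B B   (applied B -> B B)
  Step 10: b b b B B B B  =>  b b b b B B B   (applied B -> b)
  Step 11: b b b b B B B  =>  b b b b b B B   (applied B -> b)
  Step 12: b b b b b B B  =>  b b b b b B B B   (applied B -> B B)
  Step 13: b b b b b B B B  =>  b b b b b b B B   (applied B -> b)
  Step 14: b b b b b b B B  =>  b b b b b b b B   (applied B -> b)
  Step 15: b b b b b b b B  =>  b b b b b b b b   (applied B -> b)
Final yield: b b b b b b b b
Total rewrite steps: 15

15


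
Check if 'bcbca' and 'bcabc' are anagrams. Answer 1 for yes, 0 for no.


Sort characters of 'bcbca': 'abbcc'
Sort characters of 'bcabc': 'abbcc'
Sorted forms match -> they ARE anagrams
Result: 1

1


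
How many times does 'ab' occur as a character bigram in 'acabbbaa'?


Scanning 'acabbbaa' for bigram 'ab':
  Position 0: 'ac' -> no
  Position 1: 'ca' -> no
  Position 2: 'ab' -> MATCH
  Position 3: 'bb' -> no
  Position 4: 'bb' -> no
  Position 5: 'ba' -> no
  Position 6: 'aa' -> no
Total matches: 1

1


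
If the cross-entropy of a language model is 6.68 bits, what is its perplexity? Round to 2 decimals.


Perplexity formula: PP = 2^H
H = 6.68
PP = 2^6.68
Decompose: 2^6.68 = 2^6 * 2^0.68
2^6 = 64, 2^0.68 ~ 1.6021398
PP ~ 64 * 1.6021398 = 102.5369472
Rounded to 2 decimals: 102.54

102.54


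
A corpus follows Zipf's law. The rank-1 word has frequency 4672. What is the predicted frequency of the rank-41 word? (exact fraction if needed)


Zipf's law: freq(rank) = f1 / rank
f1 = 4672, rank = 41
freq = 4672 / 41
GCD(4672, 41) = 1
Simplified: 4672/41

4672/41


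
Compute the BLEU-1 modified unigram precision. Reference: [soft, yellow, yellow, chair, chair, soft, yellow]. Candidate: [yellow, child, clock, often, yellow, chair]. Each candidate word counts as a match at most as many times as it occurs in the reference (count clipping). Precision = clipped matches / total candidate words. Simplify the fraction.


Reference word counts: {'chair': 2, 'soft': 2, 'yellow': 3}
Checking each candidate word (with clipping):
  'yellow' -> in reference (ref count 3, used 1/3) -> match (matches: 1)
  'child' -> not in reference -> no match (matches: 1)
  'clock' -> not in reference -> no match (matches: 1)
  'often' -> not in reference -> no match (matches: 1)
  'yellow' -> in reference (ref count 3, used 2/3) -> match (matches: 2)
  'chair' -> in reference (ref count 2, used 1/2) -> match (matches: 3)
Clipped matches: 3, Candidate length: 6
Precision = 3/6 = 1/2

1/2


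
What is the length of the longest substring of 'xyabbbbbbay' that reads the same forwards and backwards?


Scanning 'xyabbbbbbay' for palindromic substrings.
Substring at positions 1-10: 'yabbbbbbay'.
Check: reverse('yabbbbbbay') = 'yabbbbbbay' -> palindrome confirmed.
Neighbouring characters ('x' / '-') break symmetry, so it cannot extend further.
No longer palindromic substring exists; longest length = 10

10


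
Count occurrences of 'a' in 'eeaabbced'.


Scanning 'eeaabbced' for 'a':
  Position 2: 'a' -> MATCH (count: 1)
  Position 3: 'a' -> MATCH (count: 2)
Total occurrences of 'a': 2

2


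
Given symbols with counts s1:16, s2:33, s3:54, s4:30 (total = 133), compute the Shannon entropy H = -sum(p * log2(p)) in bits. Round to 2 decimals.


Computing entropy H = -sum(p_i * log2(p_i)):
  s1: p = 16/133 = 0.1203, -p*log2(p) = 0.3676
  s2: p = 33/133 = 0.2481, -p*log2(p) = 0.4989
  s3: p = 54/133 = 0.4060, -p*log2(p) = 0.5280
  s4: p = 30/133 = 0.2256, -p*log2(p) = 0.4846
H = sum of terms = 1.8791
Rounded to 2 decimals: 1.88

1.88


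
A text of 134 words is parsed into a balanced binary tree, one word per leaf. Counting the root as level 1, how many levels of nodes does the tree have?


In a balanced binary tree with n leaves the deepest leaf is ceil(log2(n)) edges below the root,
so counting node levels inclusive of root and leaves gives ceil(log2(n)) + 1 levels.
log2(134) = 7.0661
ceil(7.0661) = 8
levels = 8 + 1 = 9

9


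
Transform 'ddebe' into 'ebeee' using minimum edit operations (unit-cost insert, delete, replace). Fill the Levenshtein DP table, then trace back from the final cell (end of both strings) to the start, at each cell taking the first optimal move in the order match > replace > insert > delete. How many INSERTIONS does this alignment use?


Edit distance = 3. Backtracking from cell (5, 5) with preference match > replace > insert > delete,
then listing the resulting alignment 'ddebe' -> 'ebeee' left to right:
  Step 1: replace d->e
  Step 2: replace d->b
  Step 3: keep 'e'
  Step 4: replace b->e
  Step 5: keep 'e'
Total insertions: 0

0


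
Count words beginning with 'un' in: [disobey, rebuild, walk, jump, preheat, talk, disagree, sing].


Checking each word for prefix 'un':
  'disobey' -> no (count: 0)
  'rebuild' -> no (count: 0)
  'walk' -> no (count: 0)
  'jump' -> no (count: 0)
  'preheat' -> no (count: 0)
  'talk' -> no (count: 0)
  'disagree' -> no (count: 0)
  'sing' -> no (count: 0)
Total with prefix 'un': 0

0


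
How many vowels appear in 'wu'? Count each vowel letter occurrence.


Scanning each character of 'wu':
  Position 1: 'w' -> consonant (running count: 0)
  Position 2: 'u' -> vowel (running count: 1)
Total vowels: 1

1


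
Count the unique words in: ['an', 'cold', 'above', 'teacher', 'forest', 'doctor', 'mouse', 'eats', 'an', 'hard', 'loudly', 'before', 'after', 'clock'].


Listing all tokens and tracking unique types:
  Token 1: 'an' -> NEW (unique so far: 1)
  Token 2: 'cold' -> NEW (unique so far: 2)
  Token 3: 'above' -> NEW (unique so far: 3)
  Token 4: 'teacher' -> NEW (unique so far: 4)
  Token 5: 'forest' -> NEW (unique so far: 5)
  Token 6: 'doctor' -> NEW (unique so far: 6)
  Token 7: 'mouse' -> NEW (unique so far: 7)
  Token 8: 'eats' -> NEW (unique so far: 8)
  Token 9: 'an' -> duplicate (unique so far: 8)
  Token 10: 'hard' -> NEW (unique so far: 9)
  Token 11: 'loudly' -> NEW (unique so far: 10)
  Token 12: 'before' -> NEW (unique so far: 11)
  Token 13: 'after' -> NEW (unique so far: 12)
  Token 14: 'clock' -> NEW (unique so far: 13)
Unique types: ('above', 'after', 'an', 'before', 'clock', 'cold', 'doctor', 'eats', 'forest', 'hard', 'loudly', 'mouse', 'teacher')
Vocabulary size: 13

13


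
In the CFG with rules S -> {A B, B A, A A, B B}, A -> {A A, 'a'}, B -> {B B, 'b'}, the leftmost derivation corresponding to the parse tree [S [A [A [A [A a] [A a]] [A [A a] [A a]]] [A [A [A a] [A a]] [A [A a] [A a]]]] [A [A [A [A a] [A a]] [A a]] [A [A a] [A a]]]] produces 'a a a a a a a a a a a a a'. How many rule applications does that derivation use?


Every bracketed nonterminal node [X ...] in the tree is produced by exactly one rule application.
Reading the tree off as a leftmost derivation:
  Step 1: S  =>  A A   (applied S -> A A)
  Step 2: A A  =>  A A A   (applied A -> A A)
  Step 3: A A A  =>  A A A A   (applied A -> A A)
  Step 4: A A A A  =>  A A A A A   (applied A -> A A)
  Step 5: A A A A A  =>  a A A A A   (applied A -> a)
  Step 6: a A A A A  =>  a a A A A   (applied A -> a)
  Step 7: a a A A A  =>  a a A A A A   (applied A -> A A)
  Step 8: a a A A A A  =>  a a a A A A   (applied A -> a)
  Step 9: a a a A A A  =>  a a a a A A   (applied A -> a)
  Step 10: a a a a A A  =>  a a a a A A A   (applied A -> A A)
  Step 11: a a a a A A A  =>  a a a a A A A A   (applied A -> A A)
  Step 12: a a a a A A A A  =>  a a a a a A A A   (applied A -> a)
  Step 13: a a a a a A A A  =>  a a a a a a A A   (applied A -> a)
  Step 14: a a a a a a A A  =>  a a a a a a A A A   (applied A -> A A)
  Step 15: a a a a a a A A A  =>  a a a a a a a A A   (applied A -> a)
  Step 16: a a a a a a a A A  =>  a a a a a a a a A   (applied A -> a)
  Step 17: a a a a a a a a A  =>  a a a a a a a a A A   (applied A -> A A)
  Step 18: a a a a a a a a A A  =>  a a a a a a a a A A A   (applied A -> A A)
  Step 19: a a a a a a a a A A A  =>  a a a a a a a a A A A A   (applied A -> A A)
  Step 20: a a a a a a a a A A A A  =>  a a a a a a a a a A A A   (applied A -> a)
  Step 21: a a a a a a a a a A A A  =>  a a a a a a a a a a A A   (applied A -> a)
  Step 22: a a a a a a a a a a A A  =>  a a a a a a a a a a a A   (applied A -> a)
  Step 23: a a a a a a a a a a a A  =>  a a a a a a a a a a a A A   (applied A -> A A)
  Step 24: a a a a a a a a a a a A A  =>  a a a a a a a a a a a a A   (applied A -> a)
  Step 25: a a a a a a a a a a a a A  =>  a a a a a a a a a a a a a   (applied A -> a)
Final yield: a a a a a a a a a a a a a
Total rewrite steps: 25

25


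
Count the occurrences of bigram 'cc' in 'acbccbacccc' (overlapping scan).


Scanning 'acbccbacccc' for bigram 'cc':
  Position 0: 'ac' -> no
  Position 1: 'cb' -> no
  Position 2: 'bc' -> no
  Position 3: 'cc' -> MATCH
  Position 4: 'cb' -> no
  Position 5: 'ba' -> no
  Position 6: 'ac' -> no
  Position 7: 'cc' -> MATCH
  Position 8: 'cc' -> MATCH
  Position 9: 'cc' -> MATCH
Total matches: 4

4


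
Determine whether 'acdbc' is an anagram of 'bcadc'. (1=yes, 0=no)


Sort characters of 'acdbc': 'abccd'
Sort characters of 'bcadc': 'abccd'
Sorted forms match -> they ARE anagrams
Result: 1

1


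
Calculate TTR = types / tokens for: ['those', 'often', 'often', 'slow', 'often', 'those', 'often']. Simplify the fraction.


Tokens: 7
Unique types: ('often', 'slow', 'those') = 3
TTR = 3/7
Already in lowest terms.

3/7


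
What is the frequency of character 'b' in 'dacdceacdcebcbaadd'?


Scanning 'dacdceacdcebcbaadd' for 'b':
  Position 11: 'b' -> MATCH (count: 1)
  Position 13: 'b' -> MATCH (count: 2)
Total occurrences of 'b': 2

2


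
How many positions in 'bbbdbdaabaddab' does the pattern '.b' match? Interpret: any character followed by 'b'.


Pattern: .b means any character followed by 'b'.
Scanning 'bbbdbdaabaddab' position-by-position:
  Pos 0: window 'bb' -> MATCH
  Pos 1: window 'bb' -> MATCH
  Pos 2: window 'bd' -> no
  Pos 3: window 'db' -> MATCH
  Pos 4: window 'bd' -> no
  Pos 5: window 'da' -> no
  Pos 6: window 'aa' -> no
  Pos 7: window 'ab' -> MATCH
  Pos 8: window 'ba' -> no
  Pos 9: window 'ad' -> no
  Pos 10: window 'dd' -> no
  Pos 11: window 'da' -> no
  Pos 12: window 'ab' -> MATCH
  Pos 13: window 'b' -> no
Total matches: 5

5


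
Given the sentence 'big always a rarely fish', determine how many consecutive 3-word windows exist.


Word trigrams from [5] words:
  Trigram 1: (big always a)
  Trigram 2: (always a rarely)
  Trigram 3: (a rarely fish)
Total word trigrams: 5 - 2 = 3

3


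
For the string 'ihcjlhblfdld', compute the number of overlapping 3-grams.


String 'ihcjlhblfdld' has length L = 12.
Number of overlapping n-grams = L - n + 1
Substituting: 12 - 3 + 1 = 10

10


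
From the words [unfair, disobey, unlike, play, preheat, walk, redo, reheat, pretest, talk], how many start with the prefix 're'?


Checking each word for prefix 're':
  'unfair' -> no (count: 0)
  'disobey' -> no (count: 0)
  'unlike' -> no (count: 0)
  'play' -> no (count: 0)
  'preheat' -> no (count: 0)
  'walk' -> no (count: 0)
  'redo' -> YES, starts with 're' (count: 1)
  'reheat' -> YES, starts with 're' (count: 2)
  'pretest' -> no (count: 2)
  'talk' -> no (count: 2)
Total with prefix 're': 2

2


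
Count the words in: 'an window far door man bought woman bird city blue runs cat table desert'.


Counting words by splitting on spaces:
  Word 1: 'an'
  Word 2: 'window'
  Word 3: 'far'
  Word 4: 'door'
  Word 5: 'man'
  Word 6: 'bought'
  Word 7: 'woman'
  Word 8: 'bird'
  Word 9: 'city'
  Word 10: 'blue'
  Word 11: 'runs'
  Word 12: 'cat'
  Word 13: 'table'
  Word 14: 'desert'
Total words: 14

14


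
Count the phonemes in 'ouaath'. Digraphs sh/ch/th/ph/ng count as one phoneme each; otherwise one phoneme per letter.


Parsing 'ouaath' greedily, digraphs first:
  'o' -> vowel phoneme (phonemes so far: 1)
  'u' -> vowel phoneme (phonemes so far: 2)
  'a' -> vowel phoneme (phonemes so far: 3)
  'a' -> vowel phoneme (phonemes so far: 4)
  'th' -> digraph (1 consonant phoneme) (phonemes so far: 5)
Total phonemes: 5

5


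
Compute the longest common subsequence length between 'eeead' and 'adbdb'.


DP table for LCS of 'eeead' and 'adbdb':
       a  d  b  d  b
    0  0  0  0  0  0
  e 0  0  0  0  0  0
  e 0  0  0  0  0  0
  e 0  0  0  0  0  0
  a 0  1  1  1  1  1
  d 0  1  2  2  2  2
LCS: 'ad'
LCS length = 2

2


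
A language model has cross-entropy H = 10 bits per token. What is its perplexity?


Perplexity formula: PP = 2^H
H = 10
PP = 2^10
PP = 2^10 = 1024

1024


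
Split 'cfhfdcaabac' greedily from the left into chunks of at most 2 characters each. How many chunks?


'cfhfdcaabac' has 11 characters.
Chunking with max size 2:
  Chunk 1: 'cf' (positions 0-1)
  Chunk 2: 'hf' (positions 2-3)
  Chunk 3: 'dc' (positions 4-5)
  Chunk 4: 'aa' (positions 6-7)
  Chunk 5: 'ba' (positions 8-9)
  Chunk 6: 'c' (positions 10-10)
Total chunks: ceil(11 / 2) = 6

6
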